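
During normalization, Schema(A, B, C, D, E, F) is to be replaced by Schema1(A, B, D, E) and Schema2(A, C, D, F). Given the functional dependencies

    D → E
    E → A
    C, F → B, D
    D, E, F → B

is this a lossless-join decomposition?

No

Common attributes: Schema1 ∩ Schema2 = {A, D}.
Closure of {A, D}: D → E applies, adding E. So (A, D)⁺ = {A, D, E}.
The closure contains neither all of Schema1 = {A, B, D, E} nor all of Schema2 = {A, C, D, F}, so the common attributes are not a superkey of either fragment. The join is lossy.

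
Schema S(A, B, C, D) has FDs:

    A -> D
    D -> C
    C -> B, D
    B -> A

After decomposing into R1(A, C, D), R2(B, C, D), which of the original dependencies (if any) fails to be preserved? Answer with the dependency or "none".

A → D lies within R1.
D → C lies within R1.
C → B, D lies within R2.
B → A: restricted closure across fragments reaches A.
Every dependency is enforceable on the fragments, so the decomposition is dependency-preserving.

none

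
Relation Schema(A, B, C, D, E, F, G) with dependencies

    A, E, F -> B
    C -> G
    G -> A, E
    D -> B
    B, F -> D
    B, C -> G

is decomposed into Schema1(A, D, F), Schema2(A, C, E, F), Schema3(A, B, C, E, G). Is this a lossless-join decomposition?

No

Chase test. Columns are A, B, C, D, E, F, G; row i has aⱼ where attribute j ∈ Schemai, else bᵢⱼ.
Initial tableau (one row per fragment):
  row 1: a1 b12 b13 a4 b15 a6 b17
  row 2: a1 b22 a3 b24 a5 a6 b27
  row 3: a1 a2 a3 b34 a5 b36 a7
Rows 2 and 3 agree on C; apply C→G and equate their G entries.
No row becomes fully distinguished — the join is lossy.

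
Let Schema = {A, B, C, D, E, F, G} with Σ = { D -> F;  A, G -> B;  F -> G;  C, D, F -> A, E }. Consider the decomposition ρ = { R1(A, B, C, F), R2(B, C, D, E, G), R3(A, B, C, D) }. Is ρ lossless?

Chase test. Columns are A, B, C, D, E, F, G; row i has aⱼ where attribute j ∈ Ri, else bᵢⱼ.
Initial tableau (one row per fragment):
  row 1: a1 a2 a3 b14 b15 a6 b17
  row 2: b21 a2 a3 a4 a5 b26 a7
  row 3: a1 a2 a3 a4 b35 b36 b37
Rows 2 and 3 agree on D; apply D→F and equate their F entries.
Rows 2 and 3 agree on F; apply F→G and equate their G entries.
Rows 2 and 3 agree on C, D, F; apply C, D, F→A, E and equate their A, E entries.
No row becomes fully distinguished — the join is lossy.

No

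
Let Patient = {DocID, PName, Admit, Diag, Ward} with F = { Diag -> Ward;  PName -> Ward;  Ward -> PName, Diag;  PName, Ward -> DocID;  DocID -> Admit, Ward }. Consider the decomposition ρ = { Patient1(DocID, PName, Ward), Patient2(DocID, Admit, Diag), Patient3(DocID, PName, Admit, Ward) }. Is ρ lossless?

Chase test. Columns are DocID, PName, Admit, Diag, Ward; row i has aⱼ where attribute j ∈ Patienti, else bᵢⱼ.
Initial tableau (one row per fragment):
  row 1: a1 a2 b13 b14 a5
  row 2: a1 b22 a3 a4 b25
  row 3: a1 a2 a3 b34 a5
Rows 1 and 3 agree on Ward; apply Ward→PName, Diag and equate their PName, Diag entries.
Rows 1 and 2 agree on DocID; apply DocID→Admit, Ward and equate their Admit, Ward entries.
Rows 1 and 2 agree on Ward; apply Ward→PName, Diag and equate their PName, Diag entries.
Row 1 is now all distinguished symbols — the join is lossless.

Yes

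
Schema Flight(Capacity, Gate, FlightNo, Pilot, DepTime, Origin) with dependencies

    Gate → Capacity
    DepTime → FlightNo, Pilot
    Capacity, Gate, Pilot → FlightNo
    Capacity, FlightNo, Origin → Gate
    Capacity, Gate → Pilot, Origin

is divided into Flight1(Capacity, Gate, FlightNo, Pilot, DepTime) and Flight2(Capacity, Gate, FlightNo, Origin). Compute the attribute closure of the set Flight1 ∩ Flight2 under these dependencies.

Flight1 ∩ Flight2 = {Capacity, Gate, FlightNo}.
Capacity, Gate → Pilot, Origin applies, adding Pilot, Origin
Closure: {Capacity, Gate, FlightNo, Pilot, Origin}.

Capacity, Gate, FlightNo, Pilot, Origin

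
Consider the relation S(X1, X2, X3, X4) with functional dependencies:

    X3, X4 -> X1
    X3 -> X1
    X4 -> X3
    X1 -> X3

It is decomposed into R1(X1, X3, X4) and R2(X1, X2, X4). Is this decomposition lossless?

Yes

Common attributes: R1 ∩ R2 = {X1, X4}.
Closure of {X1, X4}: X4 → X3 applies, adding X3. So (X1, X4)⁺ = {X1, X3, X4}.
This closure contains every attribute of R1, so R1 ∩ R2 → R1. The join is lossless.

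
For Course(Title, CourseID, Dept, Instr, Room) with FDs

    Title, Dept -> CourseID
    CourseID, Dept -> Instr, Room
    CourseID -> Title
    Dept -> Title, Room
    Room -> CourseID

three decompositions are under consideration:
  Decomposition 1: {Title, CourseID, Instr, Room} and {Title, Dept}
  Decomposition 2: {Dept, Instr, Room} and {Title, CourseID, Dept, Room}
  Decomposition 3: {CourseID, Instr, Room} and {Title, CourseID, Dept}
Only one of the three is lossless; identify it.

Decomposition 1: common = {Title}, closure = {Title} → lossy.
Decomposition 2: common = {Dept, Room}, closure = {Title, CourseID, Dept, Instr, Room} → lossless.
Decomposition 3: common = {CourseID}, closure = {Title, CourseID} → lossy.

Decomposition 2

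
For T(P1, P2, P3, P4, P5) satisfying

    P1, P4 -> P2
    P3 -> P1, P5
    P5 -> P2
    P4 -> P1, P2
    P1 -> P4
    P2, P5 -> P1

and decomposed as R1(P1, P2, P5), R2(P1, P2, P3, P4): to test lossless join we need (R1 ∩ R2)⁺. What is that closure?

P1, P2, P4

R1 ∩ R2 = {P1, P2}.
P1 → P4 applies, adding P4
Closure: {P1, P2, P4}.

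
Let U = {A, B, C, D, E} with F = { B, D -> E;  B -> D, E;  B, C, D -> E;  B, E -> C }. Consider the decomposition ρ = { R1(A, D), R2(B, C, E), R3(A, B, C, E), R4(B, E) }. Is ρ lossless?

No

Chase test. Columns are A, B, C, D, E; row i has aⱼ where attribute j ∈ Ri, else bᵢⱼ.
Initial tableau (one row per fragment):
  row 1: a1 b12 b13 a4 b15
  row 2: b21 a2 a3 b24 a5
  row 3: a1 a2 a3 b34 a5
  row 4: b41 a2 b43 b44 a5
Rows 2 and 3 agree on B; apply B→D, E and equate their D, E entries.
Rows 2 and 4 agree on B; apply B→D, E and equate their D, E entries.
Rows 2 and 4 agree on B, E; apply B, E→C and equate their C entries.
No row becomes fully distinguished — the join is lossy.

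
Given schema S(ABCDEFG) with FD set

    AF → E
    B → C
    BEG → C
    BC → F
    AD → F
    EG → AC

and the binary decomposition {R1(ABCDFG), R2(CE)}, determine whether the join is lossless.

Common attributes: R1 ∩ R2 = {C}.
No dependency enlarges {C}, so (C)⁺ = {C}.
The closure contains neither all of R1 = {ABCDFG} nor all of R2 = {CE}, so the common attributes are not a superkey of either fragment. The join is lossy.

No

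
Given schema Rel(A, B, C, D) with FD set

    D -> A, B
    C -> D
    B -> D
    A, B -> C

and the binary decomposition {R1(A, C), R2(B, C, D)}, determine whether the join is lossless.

Common attributes: R1 ∩ R2 = {C}.
Closure of {C}: C → D applies, adding D; D → A, B applies, adding A, B. So (C)⁺ = {A, B, C, D}.
This closure contains every attribute of R1, so R1 ∩ R2 → R1. The join is lossless.

Yes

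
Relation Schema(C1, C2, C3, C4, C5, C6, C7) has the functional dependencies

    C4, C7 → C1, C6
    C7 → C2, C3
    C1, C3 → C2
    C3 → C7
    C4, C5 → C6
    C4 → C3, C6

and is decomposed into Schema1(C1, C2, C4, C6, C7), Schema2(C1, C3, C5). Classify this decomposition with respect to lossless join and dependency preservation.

Lossless test: (C1)⁺ = {C1}, which is a superkey of neither fragment — lossy.
Dependency preservation: the restricted closure of {C7} across the fragments never reaches {C2, C3}, so C7 → C2, C3 cannot be enforced without a join — not preserved.

lossy and not dependency-preserving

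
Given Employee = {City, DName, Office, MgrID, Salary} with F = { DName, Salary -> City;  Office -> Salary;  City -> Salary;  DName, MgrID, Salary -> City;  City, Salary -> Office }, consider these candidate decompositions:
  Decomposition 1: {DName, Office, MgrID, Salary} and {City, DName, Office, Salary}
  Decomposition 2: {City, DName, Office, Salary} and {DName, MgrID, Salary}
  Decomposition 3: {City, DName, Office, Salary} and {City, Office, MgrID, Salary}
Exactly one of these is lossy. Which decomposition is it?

Decomposition 3

Decomposition 1: common = {DName, Office, Salary}, closure = {City, DName, Office, Salary} → lossless.
Decomposition 2: common = {DName, Salary}, closure = {City, DName, Office, Salary} → lossless.
Decomposition 3: common = {City, Office, Salary}, closure = {City, Office, Salary} → lossy.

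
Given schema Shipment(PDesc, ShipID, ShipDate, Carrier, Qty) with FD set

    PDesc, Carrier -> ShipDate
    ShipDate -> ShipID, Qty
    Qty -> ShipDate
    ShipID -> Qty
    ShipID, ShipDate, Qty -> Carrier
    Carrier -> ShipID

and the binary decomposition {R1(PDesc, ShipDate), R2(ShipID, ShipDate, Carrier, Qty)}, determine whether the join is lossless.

Common attributes: R1 ∩ R2 = {ShipDate}.
Closure of {ShipDate}: ShipDate → ShipID, Qty applies, adding ShipID, Qty; ShipID, ShipDate, Qty → Carrier applies, adding Carrier. So (ShipDate)⁺ = {ShipID, ShipDate, Carrier, Qty}.
This closure contains every attribute of R2, so R1 ∩ R2 → R2. The join is lossless.

Yes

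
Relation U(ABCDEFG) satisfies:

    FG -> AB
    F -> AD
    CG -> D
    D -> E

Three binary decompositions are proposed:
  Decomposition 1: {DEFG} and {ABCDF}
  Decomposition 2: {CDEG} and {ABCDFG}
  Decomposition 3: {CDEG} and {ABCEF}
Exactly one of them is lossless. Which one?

Decomposition 1: common = {DF}, closure = {ADEF} → lossy.
Decomposition 2: common = {CDG}, closure = {CDEG} → lossless.
Decomposition 3: common = {CE}, closure = {CE} → lossy.

Decomposition 2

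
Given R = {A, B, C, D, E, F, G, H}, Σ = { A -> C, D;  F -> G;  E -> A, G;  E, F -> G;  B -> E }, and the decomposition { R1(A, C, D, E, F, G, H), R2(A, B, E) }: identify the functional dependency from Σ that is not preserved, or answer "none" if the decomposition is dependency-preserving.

none

A → C, D lies within R1.
F → G lies within R1.
E → A, G lies within R1.
E, F → G lies within R1.
B → E lies within R2.
Every dependency is enforceable on the fragments, so the decomposition is dependency-preserving.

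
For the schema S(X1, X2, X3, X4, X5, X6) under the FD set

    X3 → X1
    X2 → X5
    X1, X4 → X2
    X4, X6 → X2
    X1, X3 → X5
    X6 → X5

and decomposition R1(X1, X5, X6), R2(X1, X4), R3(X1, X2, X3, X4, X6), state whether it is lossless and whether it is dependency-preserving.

lossless but not dependency-preserving

Lossless test (chase): Rows 2 and 3 agree on X1, X4; apply X1, X4→X2 and equate their X2 entries. Rows 1 and 3 agree on X6; apply X6→X5 and equate their X5 entries. Rows 2 and 3 agree on X2; apply X2→X5 and equate their X5 entries. Row 3 is now all distinguished symbols — the join is lossless.
Dependency preservation: the restricted closure of {X2} across the fragments never reaches {X5}, so X2 → X5 cannot be enforced without a join — not preserved.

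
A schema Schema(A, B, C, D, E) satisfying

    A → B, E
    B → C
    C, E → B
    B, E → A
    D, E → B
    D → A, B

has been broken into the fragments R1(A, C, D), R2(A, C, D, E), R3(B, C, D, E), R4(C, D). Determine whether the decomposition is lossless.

Yes

Chase test. Columns are A, B, C, D, E; row i has aⱼ where attribute j ∈ Ri, else bᵢⱼ.
Initial tableau (one row per fragment):
  row 1: a1 b12 a3 a4 b15
  row 2: a1 b22 a3 a4 a5
  row 3: b31 a2 a3 a4 a5
  row 4: b41 b42 a3 a4 b45
Rows 1 and 2 agree on A; apply A→B, E and equate their B, E entries.
Rows 1 and 3 agree on C, E; apply C, E→B and equate their B entries.
Rows 1 and 3 agree on B, E; apply B, E→A and equate their A entries.
Rows 1 and 4 agree on D; apply D→A, B and equate their A, B entries.
Rows 1 and 4 agree on A; apply A→B, E and equate their B, E entries.
Row 1 is now all distinguished symbols — the join is lossless.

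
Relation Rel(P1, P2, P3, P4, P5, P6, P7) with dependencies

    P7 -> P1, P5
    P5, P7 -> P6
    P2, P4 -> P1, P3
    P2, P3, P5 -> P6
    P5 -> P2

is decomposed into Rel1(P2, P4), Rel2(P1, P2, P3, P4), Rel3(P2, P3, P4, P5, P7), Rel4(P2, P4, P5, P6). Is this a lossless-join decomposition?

Yes

Chase test. Columns are P1, P2, P3, P4, P5, P6, P7; row i has aⱼ where attribute j ∈ Reli, else bᵢⱼ.
Initial tableau (one row per fragment):
  row 1: b11 a2 b13 a4 b15 b16 b17
  row 2: a1 a2 a3 a4 b25 b26 b27
  row 3: b31 a2 a3 a4 a5 b36 a7
  row 4: b41 a2 b43 a4 a5 a6 b47
Rows 1 and 2 agree on P2, P4; apply P2, P4→P1, P3 and equate their P1, P3 entries.
Rows 1 and 3 agree on P2, P4; apply P2, P4→P1, P3 and equate their P1, P3 entries.
Rows 1 and 4 agree on P2, P4; apply P2, P4→P1, P3 and equate their P1, P3 entries.
Rows 3 and 4 agree on P2, P3, P5; apply P2, P3, P5→P6 and equate their P6 entries.
Row 3 is now all distinguished symbols — the join is lossless.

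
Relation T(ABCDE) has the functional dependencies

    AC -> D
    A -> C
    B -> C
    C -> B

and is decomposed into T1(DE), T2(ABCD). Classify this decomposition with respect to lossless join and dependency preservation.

lossy but dependency-preserving

Lossless test: (D)⁺ = {D}, which is a superkey of neither fragment — lossy.
Dependency preservation: every FD's attributes lie within a single fragment, so each can be enforced locally — preserved.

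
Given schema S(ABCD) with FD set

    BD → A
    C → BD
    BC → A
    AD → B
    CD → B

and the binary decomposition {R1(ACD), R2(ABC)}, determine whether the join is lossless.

Yes

Common attributes: R1 ∩ R2 = {AC}.
Closure of {AC}: C → BD applies, adding BD. So (AC)⁺ = {ABCD}.
This closure contains every attribute of R1, so R1 ∩ R2 → R1. The join is lossless.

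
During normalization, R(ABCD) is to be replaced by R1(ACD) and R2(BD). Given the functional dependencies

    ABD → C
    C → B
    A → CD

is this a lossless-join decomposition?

Common attributes: R1 ∩ R2 = {D}.
No dependency enlarges {D}, so (D)⁺ = {D}.
The closure contains neither all of R1 = {ACD} nor all of R2 = {BD}, so the common attributes are not a superkey of either fragment. The join is lossy.

No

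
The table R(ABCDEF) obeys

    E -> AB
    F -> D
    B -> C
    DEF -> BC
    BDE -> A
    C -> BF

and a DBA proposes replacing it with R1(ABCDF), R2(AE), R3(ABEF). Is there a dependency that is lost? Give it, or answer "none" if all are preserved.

E → AB lies within R3.
F → D lies within R1.
B → C lies within R1.
DEF → BC: restricted closure across fragments reaches BC.
BDE → A: restricted closure across fragments reaches A.
C → BF lies within R1.
Every dependency is enforceable on the fragments, so the decomposition is dependency-preserving.

none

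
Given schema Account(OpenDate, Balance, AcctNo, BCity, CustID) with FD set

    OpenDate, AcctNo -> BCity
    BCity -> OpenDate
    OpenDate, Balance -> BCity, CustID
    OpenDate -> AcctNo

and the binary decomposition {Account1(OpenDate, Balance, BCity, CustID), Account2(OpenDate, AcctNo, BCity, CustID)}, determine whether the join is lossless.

Yes

Common attributes: Account1 ∩ Account2 = {OpenDate, BCity, CustID}.
Closure of {OpenDate, BCity, CustID}: OpenDate → AcctNo applies, adding AcctNo. So (OpenDate, BCity, CustID)⁺ = {OpenDate, AcctNo, BCity, CustID}.
This closure contains every attribute of Account2, so Account1 ∩ Account2 → Account2. The join is lossless.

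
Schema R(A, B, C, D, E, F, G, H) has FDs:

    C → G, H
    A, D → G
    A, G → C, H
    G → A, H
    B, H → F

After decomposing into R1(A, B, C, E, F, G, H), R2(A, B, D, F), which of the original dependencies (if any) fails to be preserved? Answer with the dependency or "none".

Check A, D → G: no single fragment contains all of {A, D, G}, and the restricted closure of {A, D} across the fragments never reaches {G}.
C → G, H is preserved.
A, G → C, H is preserved.
G → A, H is preserved.
B, H → F is preserved.

A, D → G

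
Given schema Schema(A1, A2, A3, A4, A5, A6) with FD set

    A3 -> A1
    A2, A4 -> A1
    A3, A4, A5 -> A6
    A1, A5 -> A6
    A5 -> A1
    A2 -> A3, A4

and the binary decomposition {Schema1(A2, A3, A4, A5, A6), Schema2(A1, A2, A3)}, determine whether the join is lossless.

Common attributes: Schema1 ∩ Schema2 = {A2, A3}.
Closure of {A2, A3}: A3 → A1 applies, adding A1; A2 → A3, A4 applies, adding A4. So (A2, A3)⁺ = {A1, A2, A3, A4}.
This closure contains every attribute of Schema2, so Schema1 ∩ Schema2 → Schema2. The join is lossless.

Yes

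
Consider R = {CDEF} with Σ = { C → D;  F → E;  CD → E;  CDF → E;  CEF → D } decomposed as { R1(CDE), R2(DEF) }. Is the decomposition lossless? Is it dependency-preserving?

lossy but dependency-preserving

Lossless test: (DE)⁺ = {DE}, which is a superkey of neither fragment — lossy.
Dependency preservation: CDF → E; CEF → D are not contained in any single fragment, but the restricted closure of each left-hand side across the fragments still reaches the right-hand side; the remaining FDs each lie inside some fragment. All dependencies are preserved.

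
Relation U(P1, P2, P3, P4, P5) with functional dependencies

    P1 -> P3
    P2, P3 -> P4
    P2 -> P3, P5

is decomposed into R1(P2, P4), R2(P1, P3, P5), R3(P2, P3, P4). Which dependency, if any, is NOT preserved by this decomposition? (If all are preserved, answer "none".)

P2 -> P3, P5

Check P2 → P3, P5: no single fragment contains all of {P2, P3, P5}, and the restricted closure of {P2} across the fragments never reaches {P3, P5}.
P1 → P3 is preserved.
P2, P3 → P4 is preserved.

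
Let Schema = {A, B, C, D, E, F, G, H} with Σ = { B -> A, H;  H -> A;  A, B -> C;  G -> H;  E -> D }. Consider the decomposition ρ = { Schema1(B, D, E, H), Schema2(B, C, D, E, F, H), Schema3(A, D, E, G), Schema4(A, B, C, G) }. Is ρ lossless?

Chase test. Columns are A, B, C, D, E, F, G, H; row i has aⱼ where attribute j ∈ Schemai, else bᵢⱼ.
Initial tableau (one row per fragment):
  row 1: b11 a2 b13 a4 a5 b16 b17 a8
  row 2: b21 a2 a3 a4 a5 a6 b27 a8
  row 3: a1 b32 b33 a4 a5 b36 a7 b38
  row 4: a1 a2 a3 b44 b45 b46 a7 b48
Rows 1 and 2 agree on B; apply B→A, H and equate their A, H entries.
Rows 1 and 4 agree on B; apply B→A, H and equate their A, H entries.
Rows 1 and 2 agree on A, B; apply A, B→C and equate their C entries.
Rows 3 and 4 agree on G; apply G→H and equate their H entries.
No row becomes fully distinguished — the join is lossy.

No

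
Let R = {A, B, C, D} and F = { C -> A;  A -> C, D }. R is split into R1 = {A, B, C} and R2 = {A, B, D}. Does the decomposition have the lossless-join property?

Common attributes: R1 ∩ R2 = {A, B}.
Closure of {A, B}: A → C, D applies, adding C, D. So (A, B)⁺ = {A, B, C, D}.
This closure contains every attribute of R1, so R1 ∩ R2 → R1. The join is lossless.

Yes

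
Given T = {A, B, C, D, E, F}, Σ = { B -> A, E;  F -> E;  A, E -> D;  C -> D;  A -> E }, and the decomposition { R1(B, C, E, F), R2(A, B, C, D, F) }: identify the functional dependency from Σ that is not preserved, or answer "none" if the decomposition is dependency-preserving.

A -> E

Check A → E: no single fragment contains all of {A, E}, and the restricted closure of {A} across the fragments never reaches {E}.
B → A, E is preserved.
F → E is preserved.
A, E → D is preserved.
C → D is preserved.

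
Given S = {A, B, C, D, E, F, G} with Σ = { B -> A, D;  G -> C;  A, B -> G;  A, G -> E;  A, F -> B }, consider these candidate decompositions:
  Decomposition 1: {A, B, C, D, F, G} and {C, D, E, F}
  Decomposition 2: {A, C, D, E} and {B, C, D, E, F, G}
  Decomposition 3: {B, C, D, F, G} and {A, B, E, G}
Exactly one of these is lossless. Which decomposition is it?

Decomposition 3

Decomposition 1: common = {C, D, F}, closure = {C, D, F} → lossy.
Decomposition 2: common = {C, D, E}, closure = {C, D, E} → lossy.
Decomposition 3: common = {B, G}, closure = {A, B, C, D, E, G} → lossless.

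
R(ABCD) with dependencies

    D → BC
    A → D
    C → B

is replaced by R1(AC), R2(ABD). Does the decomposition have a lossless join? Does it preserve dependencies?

lossless but not dependency-preserving

Lossless test: (A)⁺ = {ABCD}, which contains all of one fragment — lossless.
Dependency preservation: the restricted closure of {D} across the fragments never reaches {BC}, so D → BC cannot be enforced without a join — not preserved.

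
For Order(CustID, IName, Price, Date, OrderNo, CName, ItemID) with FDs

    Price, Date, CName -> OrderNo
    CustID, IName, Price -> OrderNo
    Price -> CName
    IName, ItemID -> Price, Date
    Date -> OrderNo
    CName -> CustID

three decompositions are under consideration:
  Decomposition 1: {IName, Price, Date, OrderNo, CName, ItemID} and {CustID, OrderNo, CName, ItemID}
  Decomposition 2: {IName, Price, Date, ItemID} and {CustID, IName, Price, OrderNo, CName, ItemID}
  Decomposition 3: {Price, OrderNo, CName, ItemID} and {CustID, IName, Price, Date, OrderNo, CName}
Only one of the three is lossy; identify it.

Decomposition 1: common = {OrderNo, CName, ItemID}, closure = {CustID, OrderNo, CName, ItemID} → lossless.
Decomposition 2: common = {IName, Price, ItemID}, closure = {CustID, IName, Price, Date, OrderNo, CName, ItemID} → lossless.
Decomposition 3: common = {Price, OrderNo, CName}, closure = {CustID, Price, OrderNo, CName} → lossy.

Decomposition 3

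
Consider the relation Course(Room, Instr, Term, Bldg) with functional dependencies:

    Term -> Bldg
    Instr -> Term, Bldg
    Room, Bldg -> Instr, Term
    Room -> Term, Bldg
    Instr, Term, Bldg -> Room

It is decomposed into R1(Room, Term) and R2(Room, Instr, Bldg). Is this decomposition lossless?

Yes

Common attributes: R1 ∩ R2 = {Room}.
Closure of {Room}: Room → Term, Bldg applies, adding Term, Bldg; Room, Bldg → Instr, Term applies, adding Instr. So (Room)⁺ = {Room, Instr, Term, Bldg}.
This closure contains every attribute of R1, so R1 ∩ R2 → R1. The join is lossless.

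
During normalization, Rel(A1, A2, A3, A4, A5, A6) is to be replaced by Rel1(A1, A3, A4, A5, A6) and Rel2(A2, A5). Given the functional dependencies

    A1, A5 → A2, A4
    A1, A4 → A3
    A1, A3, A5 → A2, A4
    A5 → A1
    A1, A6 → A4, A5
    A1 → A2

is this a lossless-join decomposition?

Common attributes: Rel1 ∩ Rel2 = {A5}.
Closure of {A5}: A5 → A1 applies, adding A1; A1 → A2 applies, adding A2; A1, A5 → A2, A4 applies, adding A4; A1, A4 → A3 applies, adding A3. So (A5)⁺ = {A1, A2, A3, A4, A5}.
This closure contains every attribute of Rel2, so Rel1 ∩ Rel2 → Rel2. The join is lossless.

Yes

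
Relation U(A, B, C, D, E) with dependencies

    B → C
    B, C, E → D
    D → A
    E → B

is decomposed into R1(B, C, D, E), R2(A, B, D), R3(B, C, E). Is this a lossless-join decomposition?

Yes

Chase test. Columns are A, B, C, D, E; row i has aⱼ where attribute j ∈ Ri, else bᵢⱼ.
Initial tableau (one row per fragment):
  row 1: b11 a2 a3 a4 a5
  row 2: a1 a2 b23 a4 b25
  row 3: b31 a2 a3 b34 a5
Rows 1 and 2 agree on B; apply B→C and equate their C entries.
Rows 1 and 3 agree on B, C, E; apply B, C, E→D and equate their D entries.
Rows 1 and 2 agree on D; apply D→A and equate their A entries.
Rows 1 and 3 agree on D; apply D→A and equate their A entries.
Row 1 is now all distinguished symbols — the join is lossless.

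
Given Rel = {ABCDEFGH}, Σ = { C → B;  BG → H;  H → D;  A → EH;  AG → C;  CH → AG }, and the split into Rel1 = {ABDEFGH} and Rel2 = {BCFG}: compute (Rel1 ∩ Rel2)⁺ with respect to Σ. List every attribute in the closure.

BDFGH

Rel1 ∩ Rel2 = {BFG}.
BG → H applies, adding H
H → D applies, adding D
Closure: {BDFGH}.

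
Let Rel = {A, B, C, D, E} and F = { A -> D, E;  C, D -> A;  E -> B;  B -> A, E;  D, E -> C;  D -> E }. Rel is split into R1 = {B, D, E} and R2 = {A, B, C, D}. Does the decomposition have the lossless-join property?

Yes

Common attributes: R1 ∩ R2 = {B, D}.
Closure of {B, D}: B → A, E applies, adding A, E; D, E → C applies, adding C. So (B, D)⁺ = {A, B, C, D, E}.
This closure contains every attribute of R1, so R1 ∩ R2 → R1. The join is lossless.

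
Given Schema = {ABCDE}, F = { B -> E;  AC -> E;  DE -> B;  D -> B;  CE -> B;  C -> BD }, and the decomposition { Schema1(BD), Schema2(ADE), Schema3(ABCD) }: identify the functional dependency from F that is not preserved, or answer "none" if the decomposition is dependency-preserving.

B -> E

Check B → E: no single fragment contains all of {BE}, and the restricted closure of {B} across the fragments never reaches {E}.
AC → E is preserved.
DE → B is preserved.
D → B is preserved.
CE → B is preserved.
C → BD is preserved.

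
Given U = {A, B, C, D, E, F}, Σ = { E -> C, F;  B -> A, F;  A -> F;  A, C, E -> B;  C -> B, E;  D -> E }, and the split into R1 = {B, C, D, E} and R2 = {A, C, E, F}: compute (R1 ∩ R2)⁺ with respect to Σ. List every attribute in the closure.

A, B, C, E, F

R1 ∩ R2 = {C, E}.
E → C, F applies, adding F
C → B, E applies, adding B
B → A, F applies, adding A
Closure: {A, B, C, E, F}.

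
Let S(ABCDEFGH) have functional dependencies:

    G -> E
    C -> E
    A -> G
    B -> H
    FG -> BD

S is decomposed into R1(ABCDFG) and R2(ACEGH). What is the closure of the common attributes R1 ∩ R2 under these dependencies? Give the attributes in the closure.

R1 ∩ R2 = {ACG}.
G → E applies, adding E
Closure: {ACEG}.

ACEG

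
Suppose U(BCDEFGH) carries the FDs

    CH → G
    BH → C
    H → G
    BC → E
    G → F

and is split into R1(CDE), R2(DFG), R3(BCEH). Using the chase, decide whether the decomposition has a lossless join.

No

Chase test. Columns are BCDEFGH; row i has aⱼ where attribute j ∈ Ri, else bᵢⱼ.
Initial tableau (one row per fragment):
  row 1: b11 a2 a3 a4 b15 b16 b17
  row 2: b21 b22 a3 b24 a5 a6 b27
  row 3: a1 a2 b33 a4 b35 b36 a7
No row becomes fully distinguished — the join is lossy.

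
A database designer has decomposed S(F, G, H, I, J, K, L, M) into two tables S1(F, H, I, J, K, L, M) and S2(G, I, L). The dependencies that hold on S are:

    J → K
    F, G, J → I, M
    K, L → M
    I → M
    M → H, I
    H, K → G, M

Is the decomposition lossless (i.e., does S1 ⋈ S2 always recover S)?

No

Common attributes: S1 ∩ S2 = {I, L}.
Closure of {I, L}: I → M applies, adding M; M → H, I applies, adding H. So (I, L)⁺ = {H, I, L, M}.
The closure contains neither all of S1 = {F, H, I, J, K, L, M} nor all of S2 = {G, I, L}, so the common attributes are not a superkey of either fragment. The join is lossy.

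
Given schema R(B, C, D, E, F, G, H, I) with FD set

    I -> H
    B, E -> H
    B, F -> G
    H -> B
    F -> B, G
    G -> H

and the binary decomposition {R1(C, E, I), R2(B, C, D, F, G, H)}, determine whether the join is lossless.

No

Common attributes: R1 ∩ R2 = {C}.
No dependency enlarges {C}, so (C)⁺ = {C}.
The closure contains neither all of R1 = {C, E, I} nor all of R2 = {B, C, D, F, G, H}, so the common attributes are not a superkey of either fragment. The join is lossy.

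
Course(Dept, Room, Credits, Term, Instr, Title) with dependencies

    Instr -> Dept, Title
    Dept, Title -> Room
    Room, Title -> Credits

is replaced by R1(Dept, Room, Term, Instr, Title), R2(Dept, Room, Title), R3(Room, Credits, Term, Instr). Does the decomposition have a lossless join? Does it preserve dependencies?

lossless but not dependency-preserving

Lossless test (chase): Rows 1 and 3 agree on Instr; apply Instr→Dept, Title and equate their Dept, Title entries. Rows 1 and 2 agree on Room, Title; apply Room, Title→Credits and equate their Credits entries. Rows 1 and 3 agree on Room, Title; apply Room, Title→Credits and equate their Credits entries. Row 1 is now all distinguished symbols — the join is lossless.
Dependency preservation: the restricted closure of {Room, Title} across the fragments never reaches {Credits}, so Room, Title → Credits cannot be enforced without a join — not preserved.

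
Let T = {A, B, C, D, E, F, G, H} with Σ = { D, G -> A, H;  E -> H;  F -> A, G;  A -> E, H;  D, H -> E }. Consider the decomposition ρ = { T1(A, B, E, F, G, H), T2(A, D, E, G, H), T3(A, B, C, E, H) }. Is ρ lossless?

Chase test. Columns are A, B, C, D, E, F, G, H; row i has aⱼ where attribute j ∈ Ti, else bᵢⱼ.
Initial tableau (one row per fragment):
  row 1: a1 a2 b13 b14 a5 a6 a7 a8
  row 2: a1 b22 b23 a4 a5 b26 a7 a8
  row 3: a1 a2 a3 b34 a5 b36 b37 a8
No row becomes fully distinguished — the join is lossy.

No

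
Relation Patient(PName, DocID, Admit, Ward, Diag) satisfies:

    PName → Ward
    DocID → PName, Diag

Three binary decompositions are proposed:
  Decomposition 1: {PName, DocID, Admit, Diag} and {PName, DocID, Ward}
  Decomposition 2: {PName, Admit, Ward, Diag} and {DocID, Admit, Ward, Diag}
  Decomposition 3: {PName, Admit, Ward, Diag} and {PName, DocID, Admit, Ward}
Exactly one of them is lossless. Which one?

Decomposition 1

Decomposition 1: common = {PName, DocID}, closure = {PName, DocID, Ward, Diag} → lossless.
Decomposition 2: common = {Admit, Ward, Diag}, closure = {Admit, Ward, Diag} → lossy.
Decomposition 3: common = {PName, Admit, Ward}, closure = {PName, Admit, Ward} → lossy.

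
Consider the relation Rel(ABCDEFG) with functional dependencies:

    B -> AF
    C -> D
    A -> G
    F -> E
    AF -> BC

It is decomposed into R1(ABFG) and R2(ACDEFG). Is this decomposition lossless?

Common attributes: R1 ∩ R2 = {AFG}.
Closure of {AFG}: F → E applies, adding E; AF → BC applies, adding BC; C → D applies, adding D. So (AFG)⁺ = {ABCDEFG}.
This closure contains every attribute of R1, so R1 ∩ R2 → R1. The join is lossless.

Yes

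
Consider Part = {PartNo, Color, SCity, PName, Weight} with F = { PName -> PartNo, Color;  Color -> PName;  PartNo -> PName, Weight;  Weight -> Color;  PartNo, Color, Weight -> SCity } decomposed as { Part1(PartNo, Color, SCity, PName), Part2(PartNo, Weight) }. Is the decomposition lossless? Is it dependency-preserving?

Lossless test: (PartNo)⁺ = {PartNo, Color, SCity, PName, Weight}, which contains all of one fragment — lossless.
Dependency preservation: PartNo → PName, Weight; Weight → Color; PartNo, Color, Weight → SCity are not contained in any single fragment, but the restricted closure of each left-hand side across the fragments still reaches the right-hand side; the remaining FDs each lie inside some fragment. All dependencies are preserved.

lossless and dependency-preserving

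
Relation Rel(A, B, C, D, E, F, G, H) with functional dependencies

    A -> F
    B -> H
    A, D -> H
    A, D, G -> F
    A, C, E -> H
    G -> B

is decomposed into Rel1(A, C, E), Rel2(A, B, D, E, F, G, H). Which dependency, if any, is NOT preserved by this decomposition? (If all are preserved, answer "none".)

Check A, C, E → H: no single fragment contains all of {A, C, E, H}, and the restricted closure of {A, C, E} across the fragments never reaches {H}.
A → F is preserved.
B → H is preserved.
A, D → H is preserved.
A, D, G → F is preserved.
G → B is preserved.

A, C, E -> H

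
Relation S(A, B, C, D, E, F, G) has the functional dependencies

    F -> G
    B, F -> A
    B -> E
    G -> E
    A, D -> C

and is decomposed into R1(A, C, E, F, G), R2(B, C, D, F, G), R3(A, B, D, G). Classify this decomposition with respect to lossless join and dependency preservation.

lossy and not dependency-preserving

Lossless test (chase): Rows 2 and 3 agree on B; apply B→E and equate their E entries. Rows 1 and 2 agree on G; apply G→E and equate their E entries. No row becomes fully distinguished — the join is lossy.
Dependency preservation: the restricted closure of {B, F} across the fragments never reaches {A}, so B, F → A cannot be enforced without a join — not preserved.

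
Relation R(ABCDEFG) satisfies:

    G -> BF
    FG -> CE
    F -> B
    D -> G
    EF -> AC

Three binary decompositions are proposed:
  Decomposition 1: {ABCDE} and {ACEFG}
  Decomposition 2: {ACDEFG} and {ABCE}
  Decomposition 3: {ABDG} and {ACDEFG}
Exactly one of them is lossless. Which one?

Decomposition 3

Decomposition 1: common = {ACE}, closure = {ACE} → lossy.
Decomposition 2: common = {ACE}, closure = {ACE} → lossy.
Decomposition 3: common = {ADG}, closure = {ABCDEFG} → lossless.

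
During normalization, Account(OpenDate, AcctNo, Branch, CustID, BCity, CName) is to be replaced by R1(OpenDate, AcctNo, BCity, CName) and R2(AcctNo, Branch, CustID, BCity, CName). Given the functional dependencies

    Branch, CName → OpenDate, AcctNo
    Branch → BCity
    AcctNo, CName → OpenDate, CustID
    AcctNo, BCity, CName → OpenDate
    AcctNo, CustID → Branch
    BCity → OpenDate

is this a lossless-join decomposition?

Common attributes: R1 ∩ R2 = {AcctNo, BCity, CName}.
Closure of {AcctNo, BCity, CName}: AcctNo, CName → OpenDate, CustID applies, adding OpenDate, CustID; AcctNo, CustID → Branch applies, adding Branch. So (AcctNo, BCity, CName)⁺ = {OpenDate, AcctNo, Branch, CustID, BCity, CName}.
This closure contains every attribute of R1, so R1 ∩ R2 → R1. The join is lossless.

Yes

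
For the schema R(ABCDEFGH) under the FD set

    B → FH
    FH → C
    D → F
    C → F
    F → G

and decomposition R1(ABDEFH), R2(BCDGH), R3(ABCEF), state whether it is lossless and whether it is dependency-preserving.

lossless but not dependency-preserving

Lossless test (chase): Rows 1 and 2 agree on B; apply B→FH and equate their FH entries. Rows 1 and 3 agree on B; apply B→FH and equate their FH entries. Rows 1 and 2 agree on FH; apply FH→C and equate their C entries. Rows 1 and 2 agree on F; apply F→G and equate their G entries. Rows 1 and 3 agree on F; apply F→G and equate their G entries. Row 1 is now all distinguished symbols — the join is lossless.
Dependency preservation: the restricted closure of {FH} across the fragments never reaches {C}, so FH → C cannot be enforced without a join — not preserved.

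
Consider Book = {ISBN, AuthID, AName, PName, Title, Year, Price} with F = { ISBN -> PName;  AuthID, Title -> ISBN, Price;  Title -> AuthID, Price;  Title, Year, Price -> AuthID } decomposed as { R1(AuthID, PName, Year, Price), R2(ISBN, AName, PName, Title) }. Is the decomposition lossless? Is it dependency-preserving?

Lossless test: (PName)⁺ = {PName}, which is a superkey of neither fragment — lossy.
Dependency preservation: the restricted closure of {AuthID, Title} across the fragments never reaches {ISBN, Price}, so AuthID, Title → ISBN, Price cannot be enforced without a join — not preserved.

lossy and not dependency-preserving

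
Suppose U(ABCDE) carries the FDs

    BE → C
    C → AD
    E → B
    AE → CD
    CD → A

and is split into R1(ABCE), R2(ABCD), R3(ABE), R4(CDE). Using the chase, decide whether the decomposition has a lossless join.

Yes

Chase test. Columns are ABCDE; row i has aⱼ where attribute j ∈ Ri, else bᵢⱼ.
Initial tableau (one row per fragment):
  row 1: a1 a2 a3 b14 a5
  row 2: a1 a2 a3 a4 b25
  row 3: a1 a2 b33 b34 a5
  row 4: b41 b42 a3 a4 a5
Rows 1 and 3 agree on BE; apply BE→C and equate their C entries.
Rows 1 and 2 agree on C; apply C→AD and equate their AD entries.
Rows 1 and 3 agree on C; apply C→AD and equate their AD entries.
Rows 1 and 4 agree on C; apply C→AD and equate their AD entries.
Rows 1 and 4 agree on E; apply E→B and equate their B entries.
Row 1 is now all distinguished symbols — the join is lossless.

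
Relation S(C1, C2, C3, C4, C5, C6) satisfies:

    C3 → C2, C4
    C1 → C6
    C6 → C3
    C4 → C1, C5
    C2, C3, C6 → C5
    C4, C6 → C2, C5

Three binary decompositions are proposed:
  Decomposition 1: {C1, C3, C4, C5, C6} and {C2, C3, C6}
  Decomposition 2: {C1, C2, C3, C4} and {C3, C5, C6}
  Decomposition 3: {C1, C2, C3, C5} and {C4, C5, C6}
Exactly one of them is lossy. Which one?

Decomposition 3

Decomposition 1: common = {C3, C6}, closure = {C1, C2, C3, C4, C5, C6} → lossless.
Decomposition 2: common = {C3}, closure = {C1, C2, C3, C4, C5, C6} → lossless.
Decomposition 3: common = {C5}, closure = {C5} → lossy.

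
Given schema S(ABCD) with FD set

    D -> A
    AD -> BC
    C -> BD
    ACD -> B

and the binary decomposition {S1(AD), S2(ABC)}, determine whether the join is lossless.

Common attributes: S1 ∩ S2 = {A}.
No dependency enlarges {A}, so (A)⁺ = {A}.
The closure contains neither all of S1 = {AD} nor all of S2 = {ABC}, so the common attributes are not a superkey of either fragment. The join is lossy.

No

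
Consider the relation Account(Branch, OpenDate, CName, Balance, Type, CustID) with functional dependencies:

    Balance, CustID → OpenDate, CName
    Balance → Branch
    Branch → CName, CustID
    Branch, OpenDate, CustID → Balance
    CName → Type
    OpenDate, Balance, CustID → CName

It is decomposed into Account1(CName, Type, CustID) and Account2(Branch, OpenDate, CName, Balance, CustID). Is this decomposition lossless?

Yes

Common attributes: Account1 ∩ Account2 = {CName, CustID}.
Closure of {CName, CustID}: CName → Type applies, adding Type. So (CName, CustID)⁺ = {CName, Type, CustID}.
This closure contains every attribute of Account1, so Account1 ∩ Account2 → Account1. The join is lossless.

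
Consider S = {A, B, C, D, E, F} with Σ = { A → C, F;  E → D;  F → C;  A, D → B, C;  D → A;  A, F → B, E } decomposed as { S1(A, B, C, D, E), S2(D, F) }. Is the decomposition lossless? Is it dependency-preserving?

lossless but not dependency-preserving

Lossless test: (D)⁺ = {A, B, C, D, E, F}, which contains all of one fragment — lossless.
Dependency preservation: the restricted closure of {F} across the fragments never reaches {C}, so F → C cannot be enforced without a join — not preserved.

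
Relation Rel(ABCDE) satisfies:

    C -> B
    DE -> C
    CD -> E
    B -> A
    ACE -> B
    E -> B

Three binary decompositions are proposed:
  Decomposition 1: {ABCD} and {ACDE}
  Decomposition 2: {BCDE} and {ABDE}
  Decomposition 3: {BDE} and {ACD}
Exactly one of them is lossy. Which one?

Decomposition 3

Decomposition 1: common = {ACD}, closure = {ABCDE} → lossless.
Decomposition 2: common = {BDE}, closure = {ABCDE} → lossless.
Decomposition 3: common = {D}, closure = {D} → lossy.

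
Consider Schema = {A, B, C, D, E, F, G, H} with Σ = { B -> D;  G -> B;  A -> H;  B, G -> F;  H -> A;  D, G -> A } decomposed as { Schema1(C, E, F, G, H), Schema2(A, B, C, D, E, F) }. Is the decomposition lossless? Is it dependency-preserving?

lossy and not dependency-preserving

Lossless test: (C, E, F)⁺ = {C, E, F}, which is a superkey of neither fragment — lossy.
Dependency preservation: the restricted closure of {G} across the fragments never reaches {B}, so G → B cannot be enforced without a join — not preserved.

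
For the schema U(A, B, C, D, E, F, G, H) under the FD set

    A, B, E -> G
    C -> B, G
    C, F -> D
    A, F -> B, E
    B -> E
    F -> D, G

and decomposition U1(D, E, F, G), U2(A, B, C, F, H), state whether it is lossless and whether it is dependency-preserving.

Lossless test: (F)⁺ = {D, F, G}, which is a superkey of neither fragment — lossy.
Dependency preservation: the restricted closure of {A, B, E} across the fragments never reaches {G}, so A, B, E → G cannot be enforced without a join — not preserved.

lossy and not dependency-preserving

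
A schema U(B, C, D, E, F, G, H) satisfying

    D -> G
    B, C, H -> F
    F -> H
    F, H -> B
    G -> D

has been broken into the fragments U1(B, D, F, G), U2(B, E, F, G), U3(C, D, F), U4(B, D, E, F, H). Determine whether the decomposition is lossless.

No

Chase test. Columns are B, C, D, E, F, G, H; row i has aⱼ where attribute j ∈ Ui, else bᵢⱼ.
Initial tableau (one row per fragment):
  row 1: a1 b12 a3 b14 a5 a6 b17
  row 2: a1 b22 b23 a4 a5 a6 b27
  row 3: b31 a2 a3 b34 a5 b36 b37
  row 4: a1 b42 a3 a4 a5 b46 a7
Rows 1 and 3 agree on D; apply D→G and equate their G entries.
Rows 1 and 4 agree on D; apply D→G and equate their G entries.
Rows 1 and 2 agree on F; apply F→H and equate their H entries.
Rows 1 and 3 agree on F; apply F→H and equate their H entries.
Rows 1 and 4 agree on F; apply F→H and equate their H entries.
Rows 1 and 3 agree on F, H; apply F, H→B and equate their B entries.
Rows 1 and 2 agree on G; apply G→D and equate their D entries.
No row becomes fully distinguished — the join is lossy.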